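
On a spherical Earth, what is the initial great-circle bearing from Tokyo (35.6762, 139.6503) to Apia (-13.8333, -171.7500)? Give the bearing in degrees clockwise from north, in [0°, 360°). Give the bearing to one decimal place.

Δλ = -171.7500 − 139.6503 = -311.4003°; wrapped into (−180°, 180°]: 48.5997°.
θ = atan2( sin Δλ · cos φ₂ , cos φ₁ · sin φ₂ − sin φ₁ · cos φ₂ · cos Δλ )
  = atan2(0.72835, -0.56872) = 127.984° → normalised to [0°, 360°): 127.984°.

128.0°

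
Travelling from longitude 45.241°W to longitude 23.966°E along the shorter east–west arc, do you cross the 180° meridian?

Signed shortest Δλ = ((23.966 − -45.241 + 180) mod 360) − 180 = 69.207°.
Going east by 69.207° from -45.241° reaches +23.966° without touching 180°.

No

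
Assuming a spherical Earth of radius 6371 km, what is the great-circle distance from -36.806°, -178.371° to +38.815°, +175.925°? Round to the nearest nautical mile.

Δλ = 175.925 − -178.371 = 354.296°; wrapped into (−180°, 180°]: -5.704°.
Δφ = 38.815 − -36.806 = 75.621°.
a = sin²(Δφ/2) + cos φ₁ · cos φ₂ · sin²(Δλ/2) = 0.377377.
c = 2·atan2(√a, √(1−a)) = 1.32302 rad → d = 6371·c ≈ 8428.98 km ≈ 4551.28 nmi.

4551 nmi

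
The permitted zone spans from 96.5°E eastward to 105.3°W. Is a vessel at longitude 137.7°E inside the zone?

Yes

Band width going east from +96.5° to -105.3°: ((-105.3 − 96.5) mod 360) = 158.2°.
Offset of +137.7° east of the west edge: ((137.7 − 96.5) mod 360) = 41.2°.
41.2° ≤ 158.2° ⇒ inside.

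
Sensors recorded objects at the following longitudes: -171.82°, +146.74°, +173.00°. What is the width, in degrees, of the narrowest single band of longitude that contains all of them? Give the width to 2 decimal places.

Sort the longitudes: -171.82°, +146.74°, +173.00°.
Eastward gaps between consecutive values (wrapping around): 318.56°, 26.26°, 15.18°.
Largest gap = 318.56° ⇒ minimal covering band is its complement: 360° − 318.56° = 41.44°.
Band runs from +146.74° eastward to -171.82°, crossing the antimeridian.

41.44°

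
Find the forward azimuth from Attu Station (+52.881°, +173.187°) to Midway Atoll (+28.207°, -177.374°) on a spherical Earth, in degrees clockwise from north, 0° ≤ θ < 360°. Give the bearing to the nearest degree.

Δλ = -177.374 − 173.187 = -350.561°; wrapped into (−180°, 180°]: 9.439°.
θ = atan2( sin Δλ · cos φ₂ , cos φ₁ · sin φ₂ − sin φ₁ · cos φ₂ · cos Δλ )
  = atan2(0.14452, -0.40794) = 160.492° → normalised to [0°, 360°): 160.492°.

160°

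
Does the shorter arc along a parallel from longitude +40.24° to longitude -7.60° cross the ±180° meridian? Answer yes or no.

Signed shortest Δλ = ((-7.60 − 40.24 + 180) mod 360) − 180 = -47.84°.
Going west by 47.84° from +40.24° reaches -7.60° without touching 180°.

No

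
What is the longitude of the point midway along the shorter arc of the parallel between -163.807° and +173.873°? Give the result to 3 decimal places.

Signed shortest Δλ from -163.807° to +173.873° is -22.320°.
Midpoint longitude = -163.807° + (-22.320°)/2 = -163.807° − 11.160° = -174.967°.
(The naïve average (-163.807 + +173.873)/2 = 5.033° is on the wrong side of the globe.)

-174.967°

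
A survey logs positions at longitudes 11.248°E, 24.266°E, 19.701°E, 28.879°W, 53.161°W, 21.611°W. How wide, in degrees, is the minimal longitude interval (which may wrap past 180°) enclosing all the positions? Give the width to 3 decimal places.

Sort the longitudes: -53.161°, -28.879°, -21.611°, +11.248°, +19.701°, +24.266°.
Eastward gaps between consecutive values (wrapping around): 24.282°, 7.268°, 32.859°, 8.453°, 4.565°, 282.573°.
Largest gap = 282.573° ⇒ minimal covering band is its complement: 360° − 282.573° = 77.427°.
Band runs from -53.161° eastward to +24.266°.

77.427°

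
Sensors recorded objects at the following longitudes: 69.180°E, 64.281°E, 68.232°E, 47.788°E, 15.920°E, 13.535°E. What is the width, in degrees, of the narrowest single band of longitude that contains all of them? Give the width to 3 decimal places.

Sort the longitudes: +13.535°, +15.920°, +47.788°, +64.281°, +68.232°, +69.180°.
Eastward gaps between consecutive values (wrapping around): 2.385°, 31.868°, 16.493°, 3.951°, 0.948°, 304.355°.
Largest gap = 304.355° ⇒ minimal covering band is its complement: 360° − 304.355° = 55.645°.
Band runs from +13.535° eastward to +69.180°.

55.645°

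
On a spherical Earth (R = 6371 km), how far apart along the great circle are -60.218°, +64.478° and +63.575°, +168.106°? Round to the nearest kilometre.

16238 km

Δλ = 168.106 − 64.478 = 103.628°.
Δφ = 63.575 − -60.218 = 123.793°.
a = sin²(Δφ/2) + cos φ₁ · cos φ₂ · sin²(Δλ/2) = 0.914661.
c = 2·atan2(√a, √(1−a)) = 2.54869 rad → d = 6371·c ≈ 16237.69 km.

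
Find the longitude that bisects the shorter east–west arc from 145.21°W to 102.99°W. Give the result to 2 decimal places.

Signed shortest Δλ from -145.21° to -102.99° is +42.22°.
Midpoint longitude = -145.21° + (+42.22°)/2 = -145.21° + 21.11° = -124.10°.

124.10°W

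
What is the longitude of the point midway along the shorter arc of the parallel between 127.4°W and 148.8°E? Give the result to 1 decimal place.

169.3°W

Signed shortest Δλ from -127.4° to +148.8° is -83.8°.
Midpoint longitude = -127.4° + (-83.8°)/2 = -127.4° − 41.9° = -169.3°.
(The naïve average (-127.4 + +148.8)/2 = 10.7° is on the wrong side of the globe.)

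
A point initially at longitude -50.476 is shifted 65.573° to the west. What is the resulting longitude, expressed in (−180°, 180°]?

-116.049°

Start at -50.476°; shift −65.573° → -116.049°.
-116.049° already lies in (−180°, 180°].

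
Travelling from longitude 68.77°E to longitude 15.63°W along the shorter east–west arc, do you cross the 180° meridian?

No

Signed shortest Δλ = ((-15.63 − 68.77 + 180) mod 360) − 180 = -84.4°.
Going west by 84.4° from +68.77° reaches -15.63° without touching 180°.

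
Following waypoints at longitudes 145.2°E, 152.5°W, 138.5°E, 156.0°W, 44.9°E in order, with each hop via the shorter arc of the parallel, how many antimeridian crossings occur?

Leg 1: +145.2° → -152.5°, shortest Δλ = 62.3° (east) — crosses 180°.
Leg 2: -152.5° → +138.5°, shortest Δλ = -69.0° (west) — crosses 180°.
Leg 3: +138.5° → -156.0°, shortest Δλ = 65.5° (east) — crosses 180°.
Leg 4: -156.0° → +44.9°, shortest Δλ = -159.1° (west) — crosses 180°.
Total crossings: 4.

4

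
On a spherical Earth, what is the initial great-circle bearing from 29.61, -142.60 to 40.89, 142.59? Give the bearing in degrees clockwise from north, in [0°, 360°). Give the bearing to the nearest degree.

303°

Δλ = 142.59 − -142.60 = 285.19°; wrapped into (−180°, 180°]: -74.81°.
θ = atan2( sin Δλ · cos φ₂ , cos φ₁ · sin φ₂ − sin φ₁ · cos φ₂ · cos Δλ )
  = atan2(-0.72956, 0.47125) = -57.140° → normalised to [0°, 360°): 302.860°.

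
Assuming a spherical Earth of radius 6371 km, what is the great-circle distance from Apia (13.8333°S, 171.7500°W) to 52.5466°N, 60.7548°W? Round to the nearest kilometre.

Δλ = -60.7548 − -171.7500 = 110.9952°.
Δφ = 52.5466 − -13.8333 = 66.3799°.
a = sin²(Δφ/2) + cos φ₁ · cos φ₂ · sin²(Δλ/2) = 0.700685.
c = 2·atan2(√a, √(1−a)) = 1.98381 rad → d = 6371·c ≈ 12638.84 km.

12639 km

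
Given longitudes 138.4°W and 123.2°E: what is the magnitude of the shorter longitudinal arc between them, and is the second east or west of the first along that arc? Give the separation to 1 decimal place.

Raw difference: 123.2 − -138.4 = 261.6°.
Normalise into (−180°, 180°]: 261.6° − 360° = -98.4°.
Negative ⇒ the second point lies to the west; separation 98.4°.

98.4° west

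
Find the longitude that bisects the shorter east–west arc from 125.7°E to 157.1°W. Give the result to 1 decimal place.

164.3°E

Signed shortest Δλ from +125.7° to -157.1° is +77.2°.
Midpoint longitude = +125.7° + (+77.2°)/2 = +125.7° + 38.6° = +164.3°.
(The naïve average (+125.7 + -157.1)/2 = -15.7° is on the wrong side of the globe.)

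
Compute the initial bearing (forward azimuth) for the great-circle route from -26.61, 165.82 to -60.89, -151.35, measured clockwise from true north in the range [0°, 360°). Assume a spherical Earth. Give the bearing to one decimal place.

Δλ = -151.35 − 165.82 = -317.17°; wrapped into (−180°, 180°]: 42.83°.
θ = atan2( sin Δλ · cos φ₂ , cos φ₁ · sin φ₂ − sin φ₁ · cos φ₂ · cos Δλ )
  = atan2(0.33073, -0.62134) = 151.974° → normalised to [0°, 360°): 151.974°.

152.0°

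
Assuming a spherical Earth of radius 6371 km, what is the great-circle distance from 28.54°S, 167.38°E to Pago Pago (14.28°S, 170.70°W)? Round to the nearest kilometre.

Δλ = -170.70 − 167.38 = -338.08°; wrapped into (−180°, 180°]: 21.92°.
Δφ = -14.28 − -28.54 = 14.26°.
a = sin²(Δφ/2) + cos φ₁ · cos φ₂ · sin²(Δλ/2) = 0.046179.
c = 2·atan2(√a, √(1−a)) = 0.43317 rad → d = 6371·c ≈ 2759.70 km.

2760 km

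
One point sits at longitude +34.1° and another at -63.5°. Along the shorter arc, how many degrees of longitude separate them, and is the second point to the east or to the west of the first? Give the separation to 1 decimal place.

97.6° west

Raw difference: -63.5 − 34.1 = -97.6°.
Normalise into (−180°, 180°]: -97.6° stays -97.6°.
Negative ⇒ the second point lies to the west; separation 97.6°.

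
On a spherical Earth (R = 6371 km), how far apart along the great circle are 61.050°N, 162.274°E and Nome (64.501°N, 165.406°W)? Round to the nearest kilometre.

Δλ = -165.406 − 162.274 = -327.680°; wrapped into (−180°, 180°]: 32.320°.
Δφ = 64.501 − 61.050 = 3.451°.
a = sin²(Δφ/2) + cos φ₁ · cos φ₂ · sin²(Δλ/2) = 0.017048.
c = 2·atan2(√a, √(1−a)) = 0.26189 rad → d = 6371·c ≈ 1668.47 km.

1668 km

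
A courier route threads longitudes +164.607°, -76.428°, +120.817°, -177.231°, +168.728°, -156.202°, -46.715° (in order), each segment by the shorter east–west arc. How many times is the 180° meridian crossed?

5

Leg 1: +164.607° → -76.428°, shortest Δλ = 118.965° (east) — crosses 180°.
Leg 2: -76.428° → +120.817°, shortest Δλ = -162.755° (west) — crosses 180°.
Leg 3: +120.817° → -177.231°, shortest Δλ = 61.952° (east) — crosses 180°.
Leg 4: -177.231° → +168.728°, shortest Δλ = -14.041° (west) — crosses 180°.
Leg 5: +168.728° → -156.202°, shortest Δλ = 35.07° (east) — crosses 180°.
Leg 6: -156.202° → -46.715°, shortest Δλ = 109.487° (east) — does not cross 180°.
Total crossings: 5.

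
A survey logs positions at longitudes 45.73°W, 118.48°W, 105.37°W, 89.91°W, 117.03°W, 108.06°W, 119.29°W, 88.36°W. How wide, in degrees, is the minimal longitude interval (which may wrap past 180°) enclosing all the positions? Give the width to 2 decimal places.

73.56°

Sort the longitudes: -119.29°, -118.48°, -117.03°, -108.06°, -105.37°, -89.91°, -88.36°, -45.73°.
Eastward gaps between consecutive values (wrapping around): 0.81°, 1.45°, 8.97°, 2.69°, 15.46°, 1.55°, 42.63°, 286.44°.
Largest gap = 286.44° ⇒ minimal covering band is its complement: 360° − 286.44° = 73.56°.
Band runs from -119.29° eastward to -45.73°.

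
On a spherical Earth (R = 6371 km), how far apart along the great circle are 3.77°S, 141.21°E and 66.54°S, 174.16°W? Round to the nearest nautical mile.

4199 nmi

Δλ = -174.16 − 141.21 = -315.37°; wrapped into (−180°, 180°]: 44.63°.
Δφ = -66.54 − -3.77 = -62.77°.
a = sin²(Δφ/2) + cos φ₁ · cos φ₂ · sin²(Δλ/2) = 0.328490.
c = 2·atan2(√a, √(1−a)) = 1.22067 rad → d = 6371·c ≈ 7776.86 km ≈ 4199.17 nmi.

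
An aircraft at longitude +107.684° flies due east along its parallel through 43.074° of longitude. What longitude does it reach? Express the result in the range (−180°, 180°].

+150.758°

Start at +107.684°; shift +43.074° → +150.758°.
+150.758° already lies in (−180°, 180°].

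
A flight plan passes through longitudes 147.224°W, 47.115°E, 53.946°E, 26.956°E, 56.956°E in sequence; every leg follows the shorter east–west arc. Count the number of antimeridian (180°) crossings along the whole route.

Leg 1: -147.224° → +47.115°, shortest Δλ = -165.661° (west) — crosses 180°.
Leg 2: +47.115° → +53.946°, shortest Δλ = 6.831° (east) — does not cross 180°.
Leg 3: +53.946° → +26.956°, shortest Δλ = -26.99° (west) — does not cross 180°.
Leg 4: +26.956° → +56.956°, shortest Δλ = 30.0° (east) — does not cross 180°.
Total crossings: 1.

1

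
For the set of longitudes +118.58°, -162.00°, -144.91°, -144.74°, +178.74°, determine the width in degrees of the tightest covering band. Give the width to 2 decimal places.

96.68°

Sort the longitudes: -162.00°, -144.91°, -144.74°, +118.58°, +178.74°.
Eastward gaps between consecutive values (wrapping around): 17.09°, 0.17°, 263.32°, 60.16°, 19.26°.
Largest gap = 263.32° ⇒ minimal covering band is its complement: 360° − 263.32° = 96.68°.
Band runs from +118.58° eastward to -144.74°, crossing the antimeridian.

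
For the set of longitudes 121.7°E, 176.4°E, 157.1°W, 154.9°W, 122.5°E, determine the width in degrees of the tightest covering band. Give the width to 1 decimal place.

Sort the longitudes: -157.1°, -154.9°, +121.7°, +122.5°, +176.4°.
Eastward gaps between consecutive values (wrapping around): 2.2°, 276.6°, 0.8°, 53.9°, 26.5°.
Largest gap = 276.6° ⇒ minimal covering band is its complement: 360° − 276.6° = 83.4°.
Band runs from +121.7° eastward to -154.9°, crossing the antimeridian.

83.4°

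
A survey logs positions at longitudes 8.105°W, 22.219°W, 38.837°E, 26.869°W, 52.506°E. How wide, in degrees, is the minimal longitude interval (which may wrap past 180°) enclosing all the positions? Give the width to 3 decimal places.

Sort the longitudes: -26.869°, -22.219°, -8.105°, +38.837°, +52.506°.
Eastward gaps between consecutive values (wrapping around): 4.650°, 14.114°, 46.942°, 13.669°, 280.625°.
Largest gap = 280.625° ⇒ minimal covering band is its complement: 360° − 280.625° = 79.375°.
Band runs from -26.869° eastward to +52.506°.

79.375°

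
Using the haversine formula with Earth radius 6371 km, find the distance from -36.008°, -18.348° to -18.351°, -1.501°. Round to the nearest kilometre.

2567 km

Δλ = -1.501 − -18.348 = 16.847°.
Δφ = -18.351 − -36.008 = 17.657°.
a = sin²(Δφ/2) + cos φ₁ · cos φ₂ · sin²(Δλ/2) = 0.040031.
c = 2·atan2(√a, √(1−a)) = 0.40288 rad → d = 6371·c ≈ 2566.72 km.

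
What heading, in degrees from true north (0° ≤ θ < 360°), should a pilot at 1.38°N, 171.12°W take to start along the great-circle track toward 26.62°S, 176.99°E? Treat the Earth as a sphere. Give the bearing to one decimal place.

201.4°

Δλ = 176.99 − -171.12 = 348.11°; wrapped into (−180°, 180°]: -11.89°.
θ = atan2( sin Δλ · cos φ₂ , cos φ₁ · sin φ₂ − sin φ₁ · cos φ₂ · cos Δλ )
  = atan2(-0.18419, -0.46901) = -158.559° → normalised to [0°, 360°): 201.441°.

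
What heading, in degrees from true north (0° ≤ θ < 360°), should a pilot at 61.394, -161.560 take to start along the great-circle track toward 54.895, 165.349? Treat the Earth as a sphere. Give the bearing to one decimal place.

264.3°

Δλ = 165.349 − -161.560 = 326.909°; wrapped into (−180°, 180°]: -33.091°.
θ = atan2( sin Δλ · cos φ₂ , cos φ₁ · sin φ₂ − sin φ₁ · cos φ₂ · cos Δλ )
  = atan2(-0.31397, -0.03130) = -95.692° → normalised to [0°, 360°): 264.308°.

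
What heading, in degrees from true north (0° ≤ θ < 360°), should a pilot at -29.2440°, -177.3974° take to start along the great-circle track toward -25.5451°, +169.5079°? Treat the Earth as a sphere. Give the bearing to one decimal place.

Δλ = 169.5079 − -177.3974 = 346.9053°; wrapped into (−180°, 180°]: -13.0947°.
θ = atan2( sin Δλ · cos φ₂ , cos φ₁ · sin φ₂ − sin φ₁ · cos φ₂ · cos Δλ )
  = atan2(-0.20441, 0.05305) = -75.451° → normalised to [0°, 360°): 284.549°.

284.5°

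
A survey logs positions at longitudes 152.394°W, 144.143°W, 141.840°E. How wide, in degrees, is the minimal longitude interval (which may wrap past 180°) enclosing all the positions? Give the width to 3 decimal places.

Sort the longitudes: -152.394°, -144.143°, +141.840°.
Eastward gaps between consecutive values (wrapping around): 8.251°, 285.983°, 65.766°.
Largest gap = 285.983° ⇒ minimal covering band is its complement: 360° − 285.983° = 74.017°.
Band runs from +141.840° eastward to -144.143°, crossing the antimeridian.

74.017°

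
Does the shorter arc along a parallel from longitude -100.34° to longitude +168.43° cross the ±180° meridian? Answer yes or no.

Naïve |168.43 − -100.34| = 268.77° > 180°, so the shorter arc goes the other way round — across 180°.
Signed shortest Δλ = ((168.43 − -100.34 + 180) mod 360) − 180 = -91.23°.
Going west by 91.23° from -100.34° passes through 180° before reaching +168.43°.

Yes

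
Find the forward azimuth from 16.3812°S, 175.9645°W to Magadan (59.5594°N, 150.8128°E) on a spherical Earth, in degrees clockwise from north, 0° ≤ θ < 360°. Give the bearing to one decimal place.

343.7°

Δλ = 150.8128 − -175.9645 = 326.7773°; wrapped into (−180°, 180°]: -33.2227°.
θ = atan2( sin Δλ · cos φ₂ , cos φ₁ · sin φ₂ − sin φ₁ · cos φ₂ · cos Δλ )
  = atan2(-0.27759, 0.94669) = -16.342° → normalised to [0°, 360°): 343.658°.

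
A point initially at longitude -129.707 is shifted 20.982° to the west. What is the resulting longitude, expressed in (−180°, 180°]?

Start at -129.707°; shift −20.982° → -150.689°.
-150.689° already lies in (−180°, 180°].

-150.689°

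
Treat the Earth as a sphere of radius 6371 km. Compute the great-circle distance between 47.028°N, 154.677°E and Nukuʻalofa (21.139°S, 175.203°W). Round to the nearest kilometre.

Δλ = -175.203 − 154.677 = -329.880°; wrapped into (−180°, 180°]: 30.120°.
Δφ = -21.139 − 47.028 = -68.167°.
a = sin²(Δφ/2) + cos φ₁ · cos φ₂ · sin²(Δλ/2) = 0.356971.
c = 2·atan2(√a, √(1−a)) = 1.28069 rad → d = 6371·c ≈ 8159.25 km.

8159 km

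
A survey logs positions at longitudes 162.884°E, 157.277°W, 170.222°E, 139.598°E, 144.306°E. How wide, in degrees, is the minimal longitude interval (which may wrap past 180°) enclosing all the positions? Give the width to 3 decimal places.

Sort the longitudes: -157.277°, +139.598°, +144.306°, +162.884°, +170.222°.
Eastward gaps between consecutive values (wrapping around): 296.875°, 4.708°, 18.578°, 7.338°, 32.501°.
Largest gap = 296.875° ⇒ minimal covering band is its complement: 360° − 296.875° = 63.125°.
Band runs from +139.598° eastward to -157.277°, crossing the antimeridian.

63.125°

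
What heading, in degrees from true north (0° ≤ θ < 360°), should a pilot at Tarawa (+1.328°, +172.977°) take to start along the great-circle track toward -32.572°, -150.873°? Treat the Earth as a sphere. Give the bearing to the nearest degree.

138°

Δλ = -150.873 − 172.977 = -323.850°; wrapped into (−180°, 180°]: 36.150°.
θ = atan2( sin Δλ · cos φ₂ , cos φ₁ · sin φ₂ − sin φ₁ · cos φ₂ · cos Δλ )
  = atan2(0.49712, -0.55398) = 138.097° → normalised to [0°, 360°): 138.097°.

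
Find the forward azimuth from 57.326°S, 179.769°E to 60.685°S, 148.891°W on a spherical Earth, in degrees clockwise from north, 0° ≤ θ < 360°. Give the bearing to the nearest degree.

115°

Δλ = -148.891 − 179.769 = -328.660°; wrapped into (−180°, 180°]: 31.340°.
θ = atan2( sin Δλ · cos φ₂ , cos φ₁ · sin φ₂ − sin φ₁ · cos φ₂ · cos Δλ )
  = atan2(0.25465, -0.11872) = 114.996° → normalised to [0°, 360°): 114.996°.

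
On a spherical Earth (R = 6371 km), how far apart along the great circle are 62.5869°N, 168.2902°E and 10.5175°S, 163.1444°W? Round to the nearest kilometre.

8493 km

Δλ = -163.1444 − 168.2902 = -331.4346°; wrapped into (−180°, 180°]: 28.5654°.
Δφ = -10.5175 − 62.5869 = -73.1044°.
a = sin²(Δφ/2) + cos φ₁ · cos φ₂ · sin²(Δλ/2) = 0.382237.
c = 2·atan2(√a, √(1−a)) = 1.33304 rad → d = 6371·c ≈ 8492.77 km.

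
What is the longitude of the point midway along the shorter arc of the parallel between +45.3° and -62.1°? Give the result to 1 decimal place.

-8.4°

Signed shortest Δλ from +45.3° to -62.1° is -107.4°.
Midpoint longitude = +45.3° + (-107.4°)/2 = +45.3° − 53.7° = -8.4°.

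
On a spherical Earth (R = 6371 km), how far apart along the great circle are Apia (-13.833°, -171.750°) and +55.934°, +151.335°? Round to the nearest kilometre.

8484 km

Δλ = 151.335 − -171.750 = 323.085°; wrapped into (−180°, 180°]: -36.915°.
Δφ = 55.934 − -13.833 = 69.767°.
a = sin²(Δφ/2) + cos φ₁ · cos φ₂ · sin²(Δλ/2) = 0.381599.
c = 2·atan2(√a, √(1−a)) = 1.33172 rad → d = 6371·c ≈ 8484.41 km.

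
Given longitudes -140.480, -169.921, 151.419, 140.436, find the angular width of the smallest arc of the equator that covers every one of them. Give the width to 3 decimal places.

Sort the longitudes: -169.921°, -140.480°, +140.436°, +151.419°.
Eastward gaps between consecutive values (wrapping around): 29.441°, 280.916°, 10.983°, 38.660°.
Largest gap = 280.916° ⇒ minimal covering band is its complement: 360° − 280.916° = 79.084°.
Band runs from +140.436° eastward to -140.480°, crossing the antimeridian.

79.084°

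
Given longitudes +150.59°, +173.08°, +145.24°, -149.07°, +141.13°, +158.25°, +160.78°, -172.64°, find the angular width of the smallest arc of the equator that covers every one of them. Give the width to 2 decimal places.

69.80°

Sort the longitudes: -172.64°, -149.07°, +141.13°, +145.24°, +150.59°, +158.25°, +160.78°, +173.08°.
Eastward gaps between consecutive values (wrapping around): 23.57°, 290.20°, 4.11°, 5.35°, 7.66°, 2.53°, 12.30°, 14.28°.
Largest gap = 290.20° ⇒ minimal covering band is its complement: 360° − 290.20° = 69.80°.
Band runs from +141.13° eastward to -149.07°, crossing the antimeridian.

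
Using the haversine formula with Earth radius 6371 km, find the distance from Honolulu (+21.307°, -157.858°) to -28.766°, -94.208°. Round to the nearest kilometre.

8805 km

Δλ = -94.208 − -157.858 = 63.650°.
Δφ = -28.766 − 21.307 = -50.073°.
a = sin²(Δφ/2) + cos φ₁ · cos φ₂ · sin²(Δλ/2) = 0.406190.
c = 2·atan2(√a, √(1−a)) = 1.38206 rad → d = 6371·c ≈ 8805.09 km.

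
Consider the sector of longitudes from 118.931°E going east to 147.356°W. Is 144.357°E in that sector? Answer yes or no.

Yes

Band width going east from +118.931° to -147.356°: ((-147.356 − 118.931) mod 360) = 93.713°.
Offset of +144.357° east of the west edge: ((144.357 − 118.931) mod 360) = 25.426°.
25.426° ≤ 93.713° ⇒ inside.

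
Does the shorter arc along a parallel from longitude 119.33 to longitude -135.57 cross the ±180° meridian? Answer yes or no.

Naïve |-135.57 − 119.33| = 254.9° > 180°, so the shorter arc goes the other way round — across 180°.
Signed shortest Δλ = ((-135.57 − 119.33 + 180) mod 360) − 180 = 105.1°.
Going east by 105.1° from +119.33° passes through 180° before reaching -135.57°.

Yes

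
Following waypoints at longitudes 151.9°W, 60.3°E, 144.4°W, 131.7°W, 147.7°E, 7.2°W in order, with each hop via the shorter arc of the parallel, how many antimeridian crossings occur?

3

Leg 1: -151.9° → +60.3°, shortest Δλ = -147.8° (west) — crosses 180°.
Leg 2: +60.3° → -144.4°, shortest Δλ = 155.3° (east) — crosses 180°.
Leg 3: -144.4° → -131.7°, shortest Δλ = 12.7° (east) — does not cross 180°.
Leg 4: -131.7° → +147.7°, shortest Δλ = -80.6° (west) — crosses 180°.
Leg 5: +147.7° → -7.2°, shortest Δλ = -154.9° (west) — does not cross 180°.
Total crossings: 3.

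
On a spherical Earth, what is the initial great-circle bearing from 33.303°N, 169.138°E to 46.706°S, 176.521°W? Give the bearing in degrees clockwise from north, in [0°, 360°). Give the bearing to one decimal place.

170.1°

Δλ = -176.521 − 169.138 = -345.659°; wrapped into (−180°, 180°]: 14.341°.
θ = atan2( sin Δλ · cos φ₂ , cos φ₁ · sin φ₂ − sin φ₁ · cos φ₂ · cos Δλ )
  = atan2(0.16985, -0.97310) = 170.099° → normalised to [0°, 360°): 170.099°.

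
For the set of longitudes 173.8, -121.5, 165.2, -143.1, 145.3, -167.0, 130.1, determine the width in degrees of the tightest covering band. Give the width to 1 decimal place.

Sort the longitudes: -167.0°, -143.1°, -121.5°, +130.1°, +145.3°, +165.2°, +173.8°.
Eastward gaps between consecutive values (wrapping around): 23.9°, 21.6°, 251.6°, 15.2°, 19.9°, 8.6°, 19.2°.
Largest gap = 251.6° ⇒ minimal covering band is its complement: 360° − 251.6° = 108.4°.
Band runs from +130.1° eastward to -121.5°, crossing the antimeridian.

108.4°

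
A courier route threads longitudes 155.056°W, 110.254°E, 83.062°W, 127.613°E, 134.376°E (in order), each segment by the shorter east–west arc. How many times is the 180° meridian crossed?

Leg 1: -155.056° → +110.254°, shortest Δλ = -94.69° (west) — crosses 180°.
Leg 2: +110.254° → -83.062°, shortest Δλ = 166.684° (east) — crosses 180°.
Leg 3: -83.062° → +127.613°, shortest Δλ = -149.325° (west) — crosses 180°.
Leg 4: +127.613° → +134.376°, shortest Δλ = 6.763° (east) — does not cross 180°.
Total crossings: 3.

3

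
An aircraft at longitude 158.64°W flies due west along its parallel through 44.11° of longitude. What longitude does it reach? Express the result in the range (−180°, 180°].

Start at -158.64°; shift −44.11° → -202.75°.
-202.75° lies outside (−180°, 180°]; add 360° → +157.25°.

157.25°E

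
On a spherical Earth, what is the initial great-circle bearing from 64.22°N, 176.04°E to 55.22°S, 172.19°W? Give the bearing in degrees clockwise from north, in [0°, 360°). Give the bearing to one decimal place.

172.3°

Δλ = -172.19 − 176.04 = -348.23°; wrapped into (−180°, 180°]: 11.77°.
θ = atan2( sin Δλ · cos φ₂ , cos φ₁ · sin φ₂ − sin φ₁ · cos φ₂ · cos Δλ )
  = atan2(0.11636, -0.86007) = 172.295° → normalised to [0°, 360°): 172.295°.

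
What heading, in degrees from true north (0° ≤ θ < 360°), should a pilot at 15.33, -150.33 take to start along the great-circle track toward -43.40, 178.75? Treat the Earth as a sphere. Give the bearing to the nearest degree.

204°

Δλ = 178.75 − -150.33 = 329.08°; wrapped into (−180°, 180°]: -30.92°.
θ = atan2( sin Δλ · cos φ₂ , cos φ₁ · sin φ₂ − sin φ₁ · cos φ₂ · cos Δλ )
  = atan2(-0.37334, -0.82743) = -155.715° → normalised to [0°, 360°): 204.285°.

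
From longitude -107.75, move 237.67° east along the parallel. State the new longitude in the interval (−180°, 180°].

+129.92°

Start at -107.75°; shift +237.67° → +129.92°.
+129.92° already lies in (−180°, 180°].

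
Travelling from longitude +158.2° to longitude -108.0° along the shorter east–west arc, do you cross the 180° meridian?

Yes

Naïve |-108.0 − 158.2| = 266.2° > 180°, so the shorter arc goes the other way round — across 180°.
Signed shortest Δλ = ((-108.0 − 158.2 + 180) mod 360) − 180 = 93.8°.
Going east by 93.8° from +158.2° passes through 180° before reaching -108.0°.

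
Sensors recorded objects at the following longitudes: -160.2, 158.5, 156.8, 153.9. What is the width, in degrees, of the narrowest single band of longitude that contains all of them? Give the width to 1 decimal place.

45.9°

Sort the longitudes: -160.2°, +153.9°, +156.8°, +158.5°.
Eastward gaps between consecutive values (wrapping around): 314.1°, 2.9°, 1.7°, 41.3°.
Largest gap = 314.1° ⇒ minimal covering band is its complement: 360° − 314.1° = 45.9°.
Band runs from +153.9° eastward to -160.2°, crossing the antimeridian.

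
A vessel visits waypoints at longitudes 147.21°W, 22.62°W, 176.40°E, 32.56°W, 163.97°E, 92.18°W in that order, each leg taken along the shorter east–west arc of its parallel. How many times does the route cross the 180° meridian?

Leg 1: -147.21° → -22.62°, shortest Δλ = 124.59° (east) — does not cross 180°.
Leg 2: -22.62° → +176.40°, shortest Δλ = -160.98° (west) — crosses 180°.
Leg 3: +176.40° → -32.56°, shortest Δλ = 151.04° (east) — crosses 180°.
Leg 4: -32.56° → +163.97°, shortest Δλ = -163.47° (west) — crosses 180°.
Leg 5: +163.97° → -92.18°, shortest Δλ = 103.85° (east) — crosses 180°.
Total crossings: 4.

4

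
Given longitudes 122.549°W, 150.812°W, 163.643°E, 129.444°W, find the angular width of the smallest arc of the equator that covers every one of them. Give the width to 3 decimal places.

73.808°

Sort the longitudes: -150.812°, -129.444°, -122.549°, +163.643°.
Eastward gaps between consecutive values (wrapping around): 21.368°, 6.895°, 286.192°, 45.545°.
Largest gap = 286.192° ⇒ minimal covering band is its complement: 360° − 286.192° = 73.808°.
Band runs from +163.643° eastward to -122.549°, crossing the antimeridian.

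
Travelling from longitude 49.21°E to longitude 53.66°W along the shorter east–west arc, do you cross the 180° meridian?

Signed shortest Δλ = ((-53.66 − 49.21 + 180) mod 360) − 180 = -102.87°.
Going west by 102.87° from +49.21° reaches -53.66° without touching 180°.

No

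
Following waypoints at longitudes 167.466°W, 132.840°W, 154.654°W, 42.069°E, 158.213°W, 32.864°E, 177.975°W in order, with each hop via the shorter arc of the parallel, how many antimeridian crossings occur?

4

Leg 1: -167.466° → -132.840°, shortest Δλ = 34.626° (east) — does not cross 180°.
Leg 2: -132.840° → -154.654°, shortest Δλ = -21.814° (west) — does not cross 180°.
Leg 3: -154.654° → +42.069°, shortest Δλ = -163.277° (west) — crosses 180°.
Leg 4: +42.069° → -158.213°, shortest Δλ = 159.718° (east) — crosses 180°.
Leg 5: -158.213° → +32.864°, shortest Δλ = -168.923° (west) — crosses 180°.
Leg 6: +32.864° → -177.975°, shortest Δλ = 149.161° (east) — crosses 180°.
Total crossings: 4.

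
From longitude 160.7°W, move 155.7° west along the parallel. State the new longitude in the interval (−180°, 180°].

Start at -160.7°; shift −155.7° → -316.4°.
-316.4° lies outside (−180°, 180°]; add 360° → +43.6°.

43.6°E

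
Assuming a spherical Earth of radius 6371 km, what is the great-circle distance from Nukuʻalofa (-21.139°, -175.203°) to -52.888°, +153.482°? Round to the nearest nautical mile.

Δλ = 153.482 − -175.203 = 328.685°; wrapped into (−180°, 180°]: -31.315°.
Δφ = -52.888 − -21.139 = -31.749°.
a = sin²(Δφ/2) + cos φ₁ · cos φ₂ · sin²(Δλ/2) = 0.115811.
c = 2·atan2(√a, √(1−a)) = 0.69449 rad → d = 6371·c ≈ 4424.62 km ≈ 2389.10 nmi.

2389 nmi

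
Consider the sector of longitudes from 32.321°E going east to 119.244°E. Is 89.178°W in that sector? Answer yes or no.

Band width going east from +32.321° to +119.244°: ((119.244 − 32.321) mod 360) = 86.923°.
Offset of -89.178° east of the west edge: ((-89.178 − 32.321) mod 360) = 238.501°.
238.501° > 86.923° ⇒ outside.

No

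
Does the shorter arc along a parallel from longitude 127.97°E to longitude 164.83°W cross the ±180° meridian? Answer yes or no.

Naïve |-164.83 − 127.97| = 292.8° > 180°, so the shorter arc goes the other way round — across 180°.
Signed shortest Δλ = ((-164.83 − 127.97 + 180) mod 360) − 180 = 67.2°.
Going east by 67.2° from +127.97° passes through 180° before reaching -164.83°.

Yes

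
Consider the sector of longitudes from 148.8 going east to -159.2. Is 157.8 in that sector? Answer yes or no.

Band width going east from +148.8° to -159.2°: ((-159.2 − 148.8) mod 360) = 52.0°.
Offset of +157.8° east of the west edge: ((157.8 − 148.8) mod 360) = 9.0°.
9.0° ≤ 52.0° ⇒ inside.

Yes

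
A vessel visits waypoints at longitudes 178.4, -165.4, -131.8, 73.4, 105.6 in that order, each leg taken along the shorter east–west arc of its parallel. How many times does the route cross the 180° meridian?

2

Leg 1: +178.4° → -165.4°, shortest Δλ = 16.2° (east) — crosses 180°.
Leg 2: -165.4° → -131.8°, shortest Δλ = 33.6° (east) — does not cross 180°.
Leg 3: -131.8° → +73.4°, shortest Δλ = -154.8° (west) — crosses 180°.
Leg 4: +73.4° → +105.6°, shortest Δλ = 32.2° (east) — does not cross 180°.
Total crossings: 2.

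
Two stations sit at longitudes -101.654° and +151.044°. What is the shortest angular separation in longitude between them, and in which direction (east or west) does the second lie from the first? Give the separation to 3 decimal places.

Raw difference: 151.044 − -101.654 = 252.698°.
Normalise into (−180°, 180°]: 252.698° − 360° = -107.302°.
Negative ⇒ the second point lies to the west; separation 107.302°.

107.302° west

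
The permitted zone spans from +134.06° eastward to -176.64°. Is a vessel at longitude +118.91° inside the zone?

No

Band width going east from +134.06° to -176.64°: ((-176.64 − 134.06) mod 360) = 49.30°.
Offset of +118.91° east of the west edge: ((118.91 − 134.06) mod 360) = 344.85°.
344.85° > 49.30° ⇒ outside.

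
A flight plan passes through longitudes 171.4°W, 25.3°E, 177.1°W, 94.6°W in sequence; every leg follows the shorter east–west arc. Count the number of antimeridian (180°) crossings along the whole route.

2

Leg 1: -171.4° → +25.3°, shortest Δλ = -163.3° (west) — crosses 180°.
Leg 2: +25.3° → -177.1°, shortest Δλ = 157.6° (east) — crosses 180°.
Leg 3: -177.1° → -94.6°, shortest Δλ = 82.5° (east) — does not cross 180°.
Total crossings: 2.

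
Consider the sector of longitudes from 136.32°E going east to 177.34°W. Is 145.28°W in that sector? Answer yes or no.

Band width going east from +136.32° to -177.34°: ((-177.34 − 136.32) mod 360) = 46.34°.
Offset of -145.28° east of the west edge: ((-145.28 − 136.32) mod 360) = 78.40°.
78.40° > 46.34° ⇒ outside.

No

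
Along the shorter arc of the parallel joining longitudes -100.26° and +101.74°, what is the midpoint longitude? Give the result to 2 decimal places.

-179.26°

Signed shortest Δλ from -100.26° to +101.74° is -158.00°.
Midpoint longitude = -100.26° + (-158.00°)/2 = -100.26° − 79.00° = -179.26°.
(The naïve average (-100.26 + +101.74)/2 = 0.74° is on the wrong side of the globe.)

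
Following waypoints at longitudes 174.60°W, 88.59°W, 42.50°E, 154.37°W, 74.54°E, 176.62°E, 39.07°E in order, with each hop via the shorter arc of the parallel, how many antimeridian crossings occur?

Leg 1: -174.60° → -88.59°, shortest Δλ = 86.01° (east) — does not cross 180°.
Leg 2: -88.59° → +42.50°, shortest Δλ = 131.09° (east) — does not cross 180°.
Leg 3: +42.50° → -154.37°, shortest Δλ = 163.13° (east) — crosses 180°.
Leg 4: -154.37° → +74.54°, shortest Δλ = -131.09° (west) — crosses 180°.
Leg 5: +74.54° → +176.62°, shortest Δλ = 102.08° (east) — does not cross 180°.
Leg 6: +176.62° → +39.07°, shortest Δλ = -137.55° (west) — does not cross 180°.
Total crossings: 2.

2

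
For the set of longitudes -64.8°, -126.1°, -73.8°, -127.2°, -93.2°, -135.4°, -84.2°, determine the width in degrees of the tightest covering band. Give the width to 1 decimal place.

Sort the longitudes: -135.4°, -127.2°, -126.1°, -93.2°, -84.2°, -73.8°, -64.8°.
Eastward gaps between consecutive values (wrapping around): 8.2°, 1.1°, 32.9°, 9.0°, 10.4°, 9.0°, 289.4°.
Largest gap = 289.4° ⇒ minimal covering band is its complement: 360° − 289.4° = 70.6°.
Band runs from -135.4° eastward to -64.8°.

70.6°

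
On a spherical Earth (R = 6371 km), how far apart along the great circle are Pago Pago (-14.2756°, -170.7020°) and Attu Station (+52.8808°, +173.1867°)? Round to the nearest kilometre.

7625 km

Δλ = 173.1867 − -170.7020 = 343.8887°; wrapped into (−180°, 180°]: -16.1113°.
Δφ = 52.8808 − -14.2756 = 67.1564°.
a = sin²(Δφ/2) + cos φ₁ · cos φ₂ · sin²(Δλ/2) = 0.317376.
c = 2·atan2(√a, √(1−a)) = 1.19690 rad → d = 6371·c ≈ 7625.44 km.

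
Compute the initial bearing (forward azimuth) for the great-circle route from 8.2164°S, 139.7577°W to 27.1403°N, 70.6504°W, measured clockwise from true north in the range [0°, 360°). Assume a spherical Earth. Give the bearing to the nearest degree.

59°

Δλ = -70.6504 − -139.7577 = 69.1073°.
θ = atan2( sin Δλ · cos φ₂ , cos φ₁ · sin φ₂ − sin φ₁ · cos φ₂ · cos Δλ )
  = atan2(0.83138, 0.49684) = 59.137° → normalised to [0°, 360°): 59.137°.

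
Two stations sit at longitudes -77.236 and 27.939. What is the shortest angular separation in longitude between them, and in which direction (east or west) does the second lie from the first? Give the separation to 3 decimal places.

105.175° east

Raw difference: 27.939 − -77.236 = 105.175°.
Normalise into (−180°, 180°]: 105.175° stays 105.175°.
Positive ⇒ the second point lies to the east; separation 105.175°.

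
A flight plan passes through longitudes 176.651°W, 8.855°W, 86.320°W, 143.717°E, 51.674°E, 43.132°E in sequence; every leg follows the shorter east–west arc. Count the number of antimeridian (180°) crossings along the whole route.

1

Leg 1: -176.651° → -8.855°, shortest Δλ = 167.796° (east) — does not cross 180°.
Leg 2: -8.855° → -86.320°, shortest Δλ = -77.465° (west) — does not cross 180°.
Leg 3: -86.320° → +143.717°, shortest Δλ = -129.963° (west) — crosses 180°.
Leg 4: +143.717° → +51.674°, shortest Δλ = -92.043° (west) — does not cross 180°.
Leg 5: +51.674° → +43.132°, shortest Δλ = -8.542° (west) — does not cross 180°.
Total crossings: 1.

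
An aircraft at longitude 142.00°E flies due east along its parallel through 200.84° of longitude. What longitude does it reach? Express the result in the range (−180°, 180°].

Start at +142.00°; shift +200.84° → +342.84°.
+342.84° lies outside (−180°, 180°]; subtract 360° → -17.16°.

17.16°W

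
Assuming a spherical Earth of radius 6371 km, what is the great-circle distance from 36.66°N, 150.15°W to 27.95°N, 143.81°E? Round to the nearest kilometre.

Δλ = 143.81 − -150.15 = 293.96°; wrapped into (−180°, 180°]: -66.04°.
Δφ = 27.95 − 36.66 = -8.71°.
a = sin²(Δφ/2) + cos φ₁ · cos φ₂ · sin²(Δλ/2) = 0.216192.
c = 2·atan2(√a, √(1−a)) = 0.96719 rad → d = 6371·c ≈ 6161.96 km.

6162 km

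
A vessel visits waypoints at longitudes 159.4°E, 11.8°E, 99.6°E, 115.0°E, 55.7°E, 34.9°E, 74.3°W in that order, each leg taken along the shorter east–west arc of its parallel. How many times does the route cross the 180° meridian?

0

Leg 1: +159.4° → +11.8°, shortest Δλ = -147.6° (west) — does not cross 180°.
Leg 2: +11.8° → +99.6°, shortest Δλ = 87.8° (east) — does not cross 180°.
Leg 3: +99.6° → +115.0°, shortest Δλ = 15.4° (east) — does not cross 180°.
Leg 4: +115.0° → +55.7°, shortest Δλ = -59.3° (west) — does not cross 180°.
Leg 5: +55.7° → +34.9°, shortest Δλ = -20.8° (west) — does not cross 180°.
Leg 6: +34.9° → -74.3°, shortest Δλ = -109.2° (west) — does not cross 180°.
Total crossings: 0.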